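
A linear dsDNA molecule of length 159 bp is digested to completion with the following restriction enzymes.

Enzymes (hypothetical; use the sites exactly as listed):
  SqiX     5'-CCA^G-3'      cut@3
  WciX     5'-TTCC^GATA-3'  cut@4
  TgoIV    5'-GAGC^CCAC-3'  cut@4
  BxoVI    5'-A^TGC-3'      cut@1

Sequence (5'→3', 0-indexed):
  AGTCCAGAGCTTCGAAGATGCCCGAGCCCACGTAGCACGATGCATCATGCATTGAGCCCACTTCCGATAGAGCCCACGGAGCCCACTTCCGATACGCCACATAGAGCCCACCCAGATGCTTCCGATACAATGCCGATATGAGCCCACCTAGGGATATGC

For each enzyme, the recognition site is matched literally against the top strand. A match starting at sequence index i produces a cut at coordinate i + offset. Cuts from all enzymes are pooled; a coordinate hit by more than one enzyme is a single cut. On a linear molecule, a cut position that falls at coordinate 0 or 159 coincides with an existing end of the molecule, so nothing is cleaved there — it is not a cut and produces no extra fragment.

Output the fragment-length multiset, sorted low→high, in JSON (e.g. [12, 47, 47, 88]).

Scan for sites:
  SqiX CCAG/3: at [3, 111] ⇒ [6, 114]
  WciX TTCCGATA/4: at [61, 86, 119] ⇒ [65, 90, 123]
  TgoIV GAGCCCAC/4: at [23, 53, 69, 78, 103, 139] ⇒ [27, 57, 73, 82, 107, 143]
  BxoVI ATGC/1: at [17, 39, 46, 115, 129, 155] ⇒ [18, 40, 47, 116, 130, 156]

Pooled cuts: [6, 18, 27, 40, 47, 57, 65, 73, 82, 90, 107, 114, 116, 123, 130, 143, 156]

Fragment lengths:
  [0,6): 6 bp
  [6,18): 12 bp
  [18,27): 9 bp
  [27,40): 13 bp
  [40,47): 7 bp
  [47,57): 10 bp
  [57,65): 8 bp
  [65,73): 8 bp
  [73,82): 9 bp
  [82,90): 8 bp
  [90,107): 17 bp
  [107,114): 7 bp
  [114,116): 2 bp
  [116,123): 7 bp
  [123,130): 7 bp
  [130,143): 13 bp
  [143,156): 13 bp
  [156,159): 3 bp

[2,3,6,7,7,7,7,8,8,8,9,9,10,12,13,13,13,17]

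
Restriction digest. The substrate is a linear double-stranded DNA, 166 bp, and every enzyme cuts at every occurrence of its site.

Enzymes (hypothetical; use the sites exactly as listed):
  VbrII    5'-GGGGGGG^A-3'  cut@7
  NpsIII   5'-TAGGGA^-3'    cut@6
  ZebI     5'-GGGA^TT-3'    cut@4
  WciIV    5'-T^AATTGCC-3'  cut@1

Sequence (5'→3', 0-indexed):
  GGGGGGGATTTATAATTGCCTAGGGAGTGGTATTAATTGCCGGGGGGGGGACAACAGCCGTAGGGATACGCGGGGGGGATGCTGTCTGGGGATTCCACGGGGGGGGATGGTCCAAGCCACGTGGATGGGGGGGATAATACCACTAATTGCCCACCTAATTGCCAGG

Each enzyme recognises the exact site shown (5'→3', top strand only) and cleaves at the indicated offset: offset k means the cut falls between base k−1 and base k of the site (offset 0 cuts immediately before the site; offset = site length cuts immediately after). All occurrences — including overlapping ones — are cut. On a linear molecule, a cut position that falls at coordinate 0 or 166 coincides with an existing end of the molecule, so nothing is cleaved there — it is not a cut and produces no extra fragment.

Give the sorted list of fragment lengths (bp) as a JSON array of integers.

Site scan:
  VbrII GGGGGGGA/7: at [0, 43, 71, 99, 126] ⇒ [7, 50, 78, 106, 133]
  NpsIII TAGGGA/6: at [20, 60] ⇒ [26, 66]
  ZebI GGGATT/4: at [4, 88] ⇒ [8, 92]
  WciIV TAATTGCC/1: at [12, 33, 143, 155] ⇒ [13, 34, 144, 156]

All cut coordinates (distinct, sorted): [7, 8, 13, 26, 34, 50, 66, 78, 92, 106, 133, 144, 156]

Fragment lengths:
  [0,7): 7 bp
  [7,8): 1 bp
  [8,13): 5 bp
  [13,26): 13 bp
  [26,34): 8 bp
  [34,50): 16 bp
  [50,66): 16 bp
  [66,78): 12 bp
  [78,92): 14 bp
  [92,106): 14 bp
  [106,133): 27 bp
  [133,144): 11 bp
  [144,156): 12 bp
  [156,166): 10 bp

[1,5,7,8,10,11,12,12,13,14,14,16,16,27]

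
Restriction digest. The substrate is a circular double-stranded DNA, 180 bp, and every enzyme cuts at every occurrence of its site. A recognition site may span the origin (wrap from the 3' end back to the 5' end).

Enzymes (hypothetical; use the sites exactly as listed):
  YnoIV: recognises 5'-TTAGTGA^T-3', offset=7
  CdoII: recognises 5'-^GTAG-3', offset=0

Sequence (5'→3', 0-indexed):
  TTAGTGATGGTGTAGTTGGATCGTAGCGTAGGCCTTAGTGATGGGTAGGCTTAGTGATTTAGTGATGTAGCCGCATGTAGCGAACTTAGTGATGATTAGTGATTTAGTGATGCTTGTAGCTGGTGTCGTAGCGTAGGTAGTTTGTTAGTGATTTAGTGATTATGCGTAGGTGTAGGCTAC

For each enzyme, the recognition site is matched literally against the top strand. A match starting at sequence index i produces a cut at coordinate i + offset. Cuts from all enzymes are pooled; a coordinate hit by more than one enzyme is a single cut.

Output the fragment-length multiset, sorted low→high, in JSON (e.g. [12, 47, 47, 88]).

[1,3,4,4,5,5,5,6,6,8,8,8,10,10,11,12,13,14,15,16,16]

Site scan:
  YnoIV (TTAGTGAT, off=7): starts [0, 34, 50, 58, 85, 95, 103, 144, 152] → cuts [7, 41, 57, 65, 92, 102, 110, 151, 159]
  CdoII (GTAG, off=0): starts [11, 22, 27, 44, 66, 76, 115, 127, 132, 136, 165, 171] → cuts [11, 22, 27, 44, 66, 76, 115, 127, 132, 136, 165, 171]

Pooled cuts: [7, 11, 22, 27, 41, 44, 57, 65, 66, 76, 92, 102, 110, 115, 127, 132, 136, 151, 159, 165, 171]

Fragment lengths:
  7→11: 4 bp
  11→22: 11 bp
  22→27: 5 bp
  27→41: 14 bp
  41→44: 3 bp
  44→57: 13 bp
  57→65: 8 bp
  65→66: 1 bp
  66→76: 10 bp
  76→92: 16 bp
  92→102: 10 bp
  102→110: 8 bp
  110→115: 5 bp
  115→127: 12 bp
  127→132: 5 bp
  132→136: 4 bp
  136→151: 15 bp
  151→159: 8 bp
  159→165: 6 bp
  165→171: 6 bp
  171→7 (wrap): 180-171+7 = 16 bp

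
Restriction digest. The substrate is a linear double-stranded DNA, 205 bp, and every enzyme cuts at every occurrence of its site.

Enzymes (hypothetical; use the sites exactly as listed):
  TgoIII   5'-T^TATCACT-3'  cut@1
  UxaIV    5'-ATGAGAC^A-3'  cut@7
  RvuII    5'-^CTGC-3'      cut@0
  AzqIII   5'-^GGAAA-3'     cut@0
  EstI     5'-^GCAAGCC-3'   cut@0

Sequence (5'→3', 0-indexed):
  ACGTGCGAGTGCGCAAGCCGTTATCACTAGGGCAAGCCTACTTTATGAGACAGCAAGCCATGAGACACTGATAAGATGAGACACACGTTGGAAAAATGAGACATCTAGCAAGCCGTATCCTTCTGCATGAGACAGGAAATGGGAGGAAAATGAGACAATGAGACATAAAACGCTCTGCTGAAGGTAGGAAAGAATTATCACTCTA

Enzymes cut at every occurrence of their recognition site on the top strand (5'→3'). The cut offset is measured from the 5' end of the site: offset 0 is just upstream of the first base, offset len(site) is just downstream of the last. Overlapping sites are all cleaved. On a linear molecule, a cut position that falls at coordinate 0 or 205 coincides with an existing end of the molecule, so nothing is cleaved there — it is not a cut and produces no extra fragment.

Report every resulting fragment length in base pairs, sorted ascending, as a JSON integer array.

Scan for sites:
  TgoIII (TTATCACT, off=1): starts [20, 194] → cuts [21, 195]
  UxaIV (ATGAGACA, off=7): starts [44, 59, 75, 95, 126, 149, 157] → cuts [51, 66, 82, 102, 133, 156, 164]
  RvuII (CTGC, off=0): starts [122, 174] → cuts [122, 174]
  AzqIII (GGAAA, off=0): starts [89, 134, 144, 186] → cuts [89, 134, 144, 186]
  EstI (GCAAGCC, off=0): starts [12, 31, 52, 107] → cuts [12, 31, 52, 107]

All cut coordinates (distinct, sorted): [12, 21, 31, 51, 52, 66, 82, 89, 102, 107, 122, 133, 134, 144, 156, 164, 174, 186, 195]

Fragments:
  [0,12): 12 bp
  [12,21): 9 bp
  [21,31): 10 bp
  [31,51): 20 bp
  [51,52): 1 bp
  [52,66): 14 bp
  [66,82): 16 bp
  [82,89): 7 bp
  [89,102): 13 bp
  [102,107): 5 bp
  [107,122): 15 bp
  [122,133): 11 bp
  [133,134): 1 bp
  [134,144): 10 bp
  [144,156): 12 bp
  [156,164): 8 bp
  [164,174): 10 bp
  [174,186): 12 bp
  [186,195): 9 bp
  [195,205): 10 bp

[1,1,5,7,8,9,9,10,10,10,10,11,12,12,12,13,14,15,16,20]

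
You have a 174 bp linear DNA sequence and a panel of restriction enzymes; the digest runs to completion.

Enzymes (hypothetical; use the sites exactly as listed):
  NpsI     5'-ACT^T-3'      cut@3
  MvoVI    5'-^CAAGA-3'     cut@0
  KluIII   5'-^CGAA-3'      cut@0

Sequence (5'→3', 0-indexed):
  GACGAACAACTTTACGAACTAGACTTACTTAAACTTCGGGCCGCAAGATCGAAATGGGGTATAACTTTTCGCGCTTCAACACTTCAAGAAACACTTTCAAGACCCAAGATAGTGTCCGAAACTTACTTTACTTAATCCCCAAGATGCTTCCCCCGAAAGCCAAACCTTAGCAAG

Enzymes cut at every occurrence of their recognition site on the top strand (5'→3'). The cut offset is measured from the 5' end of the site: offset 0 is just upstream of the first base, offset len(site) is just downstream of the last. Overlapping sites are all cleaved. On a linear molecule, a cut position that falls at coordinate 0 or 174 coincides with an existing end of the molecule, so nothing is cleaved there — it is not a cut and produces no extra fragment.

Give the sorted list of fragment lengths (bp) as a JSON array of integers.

Per-enzyme occurrences:
  NpsI (ACTT, off=3): starts [8, 22, 26, 32, 63, 80, 92, 120, 124, 129] → cuts [11, 25, 29, 35, 66, 83, 95, 123, 127, 132]
  MvoVI (CAAGA, off=0): starts [43, 84, 97, 104, 139] → cuts [43, 84, 97, 104, 139]
  KluIII (CGAA, off=0): starts [2, 14, 49, 116, 153] → cuts [2, 14, 49, 116, 153]

Pooled cuts: [2, 11, 14, 25, 29, 35, 43, 49, 66, 83, 84, 95, 97, 104, 116, 123, 127, 132, 139, 153]

Fragments:
  [0,2): 2 bp
  [2,11): 9 bp
  [11,14): 3 bp
  [14,25): 11 bp
  [25,29): 4 bp
  [29,35): 6 bp
  [35,43): 8 bp
  [43,49): 6 bp
  [49,66): 17 bp
  [66,83): 17 bp
  [83,84): 1 bp
  [84,95): 11 bp
  [95,97): 2 bp
  [97,104): 7 bp
  [104,116): 12 bp
  [116,123): 7 bp
  [123,127): 4 bp
  [127,132): 5 bp
  [132,139): 7 bp
  [139,153): 14 bp
  [153,174): 21 bp

[1,2,2,3,4,4,5,6,6,7,7,7,8,9,11,11,12,14,17,17,21]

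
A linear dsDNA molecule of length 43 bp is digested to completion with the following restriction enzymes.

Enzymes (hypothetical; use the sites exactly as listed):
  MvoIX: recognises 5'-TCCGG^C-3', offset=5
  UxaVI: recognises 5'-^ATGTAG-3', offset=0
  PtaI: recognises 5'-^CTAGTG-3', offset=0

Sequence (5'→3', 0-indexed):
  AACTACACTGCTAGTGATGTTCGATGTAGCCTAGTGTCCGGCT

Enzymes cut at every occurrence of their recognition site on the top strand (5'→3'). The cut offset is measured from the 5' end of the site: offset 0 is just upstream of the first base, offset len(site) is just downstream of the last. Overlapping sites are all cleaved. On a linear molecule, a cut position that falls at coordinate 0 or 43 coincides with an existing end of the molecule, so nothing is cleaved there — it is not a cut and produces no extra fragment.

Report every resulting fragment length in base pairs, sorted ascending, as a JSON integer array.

[2,7,10,11,13]

Site scan:
  MvoIX (TCCGGC, off=5): starts [36] → cuts [41]
  UxaVI (ATGTAG, off=0): starts [23] → cuts [23]
  PtaI (CTAGTG, off=0): starts [10, 30] → cuts [10, 30]

Pooled cuts: [10, 23, 30, 41]

Fragments:
  [0,10): 10 bp
  [10,23): 13 bp
  [23,30): 7 bp
  [30,41): 11 bp
  [41,43): 2 bp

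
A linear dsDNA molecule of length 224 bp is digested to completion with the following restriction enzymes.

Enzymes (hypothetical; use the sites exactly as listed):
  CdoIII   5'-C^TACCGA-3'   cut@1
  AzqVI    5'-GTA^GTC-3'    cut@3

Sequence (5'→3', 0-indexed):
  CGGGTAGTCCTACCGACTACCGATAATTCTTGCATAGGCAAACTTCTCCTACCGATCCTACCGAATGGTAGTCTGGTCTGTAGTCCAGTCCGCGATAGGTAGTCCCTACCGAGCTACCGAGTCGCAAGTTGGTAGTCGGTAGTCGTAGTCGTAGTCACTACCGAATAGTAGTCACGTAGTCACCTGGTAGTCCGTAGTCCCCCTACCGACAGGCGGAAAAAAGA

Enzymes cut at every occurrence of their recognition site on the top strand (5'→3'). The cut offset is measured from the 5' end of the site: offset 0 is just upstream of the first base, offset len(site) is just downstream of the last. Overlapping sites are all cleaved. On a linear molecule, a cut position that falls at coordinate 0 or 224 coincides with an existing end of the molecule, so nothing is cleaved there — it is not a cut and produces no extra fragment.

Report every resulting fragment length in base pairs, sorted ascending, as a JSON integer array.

[4,5,5,6,6,6,7,7,7,7,8,8,9,11,12,12,12,19,20,21,32]

Site scan:
  CdoIII (CTACCGA, off=1): starts [9, 16, 48, 57, 105, 113, 157, 202] → cuts [10, 17, 49, 58, 106, 114, 158, 203]
  AzqVI (GTAGTC, off=3): starts [3, 67, 79, 98, 131, 138, 144, 150, 167, 175, 186, 193] → cuts [6, 70, 82, 101, 134, 141, 147, 153, 170, 178, 189, 196]

Pooled cuts: [6, 10, 17, 49, 58, 70, 82, 101, 106, 114, 134, 141, 147, 153, 158, 170, 178, 189, 196, 203]

Fragments:
  [0,6): 6 bp
  [6,10): 4 bp
  [10,17): 7 bp
  [17,49): 32 bp
  [49,58): 9 bp
  [58,70): 12 bp
  [70,82): 12 bp
  [82,101): 19 bp
  [101,106): 5 bp
  [106,114): 8 bp
  [114,134): 20 bp
  [134,141): 7 bp
  [141,147): 6 bp
  [147,153): 6 bp
  [153,158): 5 bp
  [158,170): 12 bp
  [170,178): 8 bp
  [178,189): 11 bp
  [189,196): 7 bp
  [196,203): 7 bp
  [203,224): 21 bp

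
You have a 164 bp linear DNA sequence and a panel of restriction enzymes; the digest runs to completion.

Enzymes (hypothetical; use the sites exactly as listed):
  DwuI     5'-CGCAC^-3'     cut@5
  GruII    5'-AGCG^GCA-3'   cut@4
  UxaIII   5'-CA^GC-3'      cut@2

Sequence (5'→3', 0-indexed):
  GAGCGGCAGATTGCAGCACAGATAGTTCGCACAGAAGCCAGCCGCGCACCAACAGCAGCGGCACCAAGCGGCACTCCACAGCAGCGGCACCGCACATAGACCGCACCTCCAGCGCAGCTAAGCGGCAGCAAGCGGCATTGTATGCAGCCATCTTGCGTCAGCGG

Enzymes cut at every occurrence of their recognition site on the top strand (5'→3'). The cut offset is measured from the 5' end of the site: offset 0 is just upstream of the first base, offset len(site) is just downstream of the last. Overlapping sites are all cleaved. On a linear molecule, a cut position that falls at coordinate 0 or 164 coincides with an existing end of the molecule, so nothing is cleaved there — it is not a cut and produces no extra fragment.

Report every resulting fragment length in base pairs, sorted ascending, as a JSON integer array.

[3,3,3,3,3,4,5,5,5,5,7,8,8,9,9,10,10,10,11,12,14,17]

Per-enzyme occurrences:
  DwuI (CGCAC, off=5): starts [27, 44, 90, 101] → cuts [32, 49, 95, 106]
  GruII (AGCGGCA, off=4): starts [1, 56, 66, 82, 120, 130] → cuts [5, 60, 70, 86, 124, 134]
  UxaIII (CAGC, off=2): starts [13, 38, 52, 55, 78, 81, 109, 114, 125, 144, 158] → cuts [15, 40, 54, 57, 80, 83, 111, 116, 127, 146, 160]

All cut coordinates (distinct, sorted): [5, 15, 32, 40, 49, 54, 57, 60, 70, 80, 83, 86, 95, 106, 111, 116, 124, 127, 134, 146, 160]

Fragment lengths:
  [0,5): 5 bp
  [5,15): 10 bp
  [15,32): 17 bp
  [32,40): 8 bp
  [40,49): 9 bp
  [49,54): 5 bp
  [54,57): 3 bp
  [57,60): 3 bp
  [60,70): 10 bp
  [70,80): 10 bp
  [80,83): 3 bp
  [83,86): 3 bp
  [86,95): 9 bp
  [95,106): 11 bp
  [106,111): 5 bp
  [111,116): 5 bp
  [116,124): 8 bp
  [124,127): 3 bp
  [127,134): 7 bp
  [134,146): 12 bp
  [146,160): 14 bp
  [160,164): 4 bp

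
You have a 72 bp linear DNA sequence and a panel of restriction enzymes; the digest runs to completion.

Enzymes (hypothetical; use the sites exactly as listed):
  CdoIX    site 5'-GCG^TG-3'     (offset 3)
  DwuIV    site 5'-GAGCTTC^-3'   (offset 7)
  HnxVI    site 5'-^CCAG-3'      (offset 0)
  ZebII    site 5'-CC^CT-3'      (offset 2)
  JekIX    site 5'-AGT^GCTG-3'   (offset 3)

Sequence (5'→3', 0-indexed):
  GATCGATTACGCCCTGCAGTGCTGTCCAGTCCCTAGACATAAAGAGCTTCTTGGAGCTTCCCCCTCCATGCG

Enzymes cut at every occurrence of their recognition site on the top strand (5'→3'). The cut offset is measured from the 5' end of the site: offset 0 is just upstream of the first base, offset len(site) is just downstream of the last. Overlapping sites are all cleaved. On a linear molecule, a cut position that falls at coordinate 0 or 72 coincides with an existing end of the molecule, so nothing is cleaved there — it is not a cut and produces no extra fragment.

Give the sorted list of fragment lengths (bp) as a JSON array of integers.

Site scan:
  CdoIX (GCGTG, off=3): no sites
  DwuIV (GAGCTTC, off=7): starts [43, 53] → cuts [50, 60]
  HnxVI (CCAG, off=0): starts [25] → cuts [25]
  ZebII (CCCT, off=2): starts [11, 30, 61] → cuts [13, 32, 63]
  JekIX (AGTGCTG, off=3): starts [17] → cuts [20]

Pooled cuts: [13, 20, 25, 32, 50, 60, 63]

Fragments:
  [0,13): 13 bp
  [13,20): 7 bp
  [20,25): 5 bp
  [25,32): 7 bp
  [32,50): 18 bp
  [50,60): 10 bp
  [60,63): 3 bp
  [63,72): 9 bp

[3,5,7,7,9,10,13,18]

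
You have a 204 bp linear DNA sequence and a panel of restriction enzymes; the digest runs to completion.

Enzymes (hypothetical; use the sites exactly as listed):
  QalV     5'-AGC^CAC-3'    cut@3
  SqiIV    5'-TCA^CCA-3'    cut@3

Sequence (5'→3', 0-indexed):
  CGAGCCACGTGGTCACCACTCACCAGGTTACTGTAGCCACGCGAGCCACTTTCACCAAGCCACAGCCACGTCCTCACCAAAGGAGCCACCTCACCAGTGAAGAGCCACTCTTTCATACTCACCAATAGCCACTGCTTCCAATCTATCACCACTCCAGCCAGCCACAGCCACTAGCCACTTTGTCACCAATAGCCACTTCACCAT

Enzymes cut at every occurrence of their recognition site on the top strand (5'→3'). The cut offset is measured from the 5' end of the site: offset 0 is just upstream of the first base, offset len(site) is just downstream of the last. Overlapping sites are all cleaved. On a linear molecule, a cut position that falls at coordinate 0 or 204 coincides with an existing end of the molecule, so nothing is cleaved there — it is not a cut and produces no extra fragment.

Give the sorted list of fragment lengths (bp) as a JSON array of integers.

Site scan:
  QalV (AGCCAC, off=3): starts [2, 34, 43, 57, 63, 83, 102, 126, 159, 165, 172, 190] → cuts [5, 37, 46, 60, 66, 86, 105, 129, 162, 168, 175, 193]
  SqiIV (TCACCA, off=3): starts [12, 19, 51, 73, 90, 118, 145, 182, 197] → cuts [15, 22, 54, 76, 93, 121, 148, 185, 200]

All cut coordinates (distinct, sorted): [5, 15, 22, 37, 46, 54, 60, 66, 76, 86, 93, 105, 121, 129, 148, 162, 168, 175, 185, 193, 200]

Fragments:
  [0,5): 5 bp
  [5,15): 10 bp
  [15,22): 7 bp
  [22,37): 15 bp
  [37,46): 9 bp
  [46,54): 8 bp
  [54,60): 6 bp
  [60,66): 6 bp
  [66,76): 10 bp
  [76,86): 10 bp
  [86,93): 7 bp
  [93,105): 12 bp
  [105,121): 16 bp
  [121,129): 8 bp
  [129,148): 19 bp
  [148,162): 14 bp
  [162,168): 6 bp
  [168,175): 7 bp
  [175,185): 10 bp
  [185,193): 8 bp
  [193,200): 7 bp
  [200,204): 4 bp

[4,5,6,6,6,7,7,7,7,8,8,8,9,10,10,10,10,12,14,15,16,19]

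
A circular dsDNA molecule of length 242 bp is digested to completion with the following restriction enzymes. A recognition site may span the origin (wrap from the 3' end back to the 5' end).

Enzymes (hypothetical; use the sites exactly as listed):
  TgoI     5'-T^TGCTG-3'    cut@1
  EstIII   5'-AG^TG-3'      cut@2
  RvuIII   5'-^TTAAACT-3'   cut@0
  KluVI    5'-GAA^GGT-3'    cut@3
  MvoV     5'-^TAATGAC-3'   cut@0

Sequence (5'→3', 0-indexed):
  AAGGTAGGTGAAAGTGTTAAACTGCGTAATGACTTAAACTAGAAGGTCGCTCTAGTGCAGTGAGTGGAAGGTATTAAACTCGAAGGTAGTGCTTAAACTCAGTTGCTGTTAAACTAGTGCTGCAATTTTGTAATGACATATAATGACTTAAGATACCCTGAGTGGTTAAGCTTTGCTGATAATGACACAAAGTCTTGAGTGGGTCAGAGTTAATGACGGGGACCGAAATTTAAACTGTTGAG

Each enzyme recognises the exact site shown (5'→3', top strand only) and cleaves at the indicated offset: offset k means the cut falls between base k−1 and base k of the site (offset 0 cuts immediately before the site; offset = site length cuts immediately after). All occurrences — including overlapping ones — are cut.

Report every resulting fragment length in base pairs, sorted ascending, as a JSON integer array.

[2,3,4,4,5,5,5,5,6,7,9,10,10,11,11,11,11,11,11,12,13,15,19,20,22]

Per-enzyme occurrences:
  TgoI (TTGCTG, off=1): starts [102, 172] → cuts [103, 173]
  EstIII (AGTG, off=2): starts [12, 53, 58, 62, 87, 115, 160, 197] → cuts [14, 55, 60, 64, 89, 117, 162, 199]
  RvuIII (TTAAACT, off=0): starts [16, 33, 73, 92, 108, 229] → cuts [16, 33, 73, 92, 108, 229]
  KluVI (GAAGGT, off=3): starts [41, 66, 81, 241] → cuts [2, 44, 69, 84]
  MvoV (TAATGAC, off=0): starts [26, 130, 140, 179, 210] → cuts [26, 130, 140, 179, 210]

All cut coordinates (distinct, sorted): [2, 14, 16, 26, 33, 44, 55, 60, 64, 69, 73, 84, 89, 92, 103, 108, 117, 130, 140, 162, 173, 179, 199, 210, 229]

Fragment lengths:
  2→14: 12 bp
  14→16: 2 bp
  16→26: 10 bp
  26→33: 7 bp
  33→44: 11 bp
  44→55: 11 bp
  55→60: 5 bp
  60→64: 4 bp
  64→69: 5 bp
  69→73: 4 bp
  73→84: 11 bp
  84→89: 5 bp
  89→92: 3 bp
  92→103: 11 bp
  103→108: 5 bp
  108→117: 9 bp
  117→130: 13 bp
  130→140: 10 bp
  140→162: 22 bp
  162→173: 11 bp
  173→179: 6 bp
  179→199: 20 bp
  199→210: 11 bp
  210→229: 19 bp
  229→2 (wrap): 242-229+2 = 15 bp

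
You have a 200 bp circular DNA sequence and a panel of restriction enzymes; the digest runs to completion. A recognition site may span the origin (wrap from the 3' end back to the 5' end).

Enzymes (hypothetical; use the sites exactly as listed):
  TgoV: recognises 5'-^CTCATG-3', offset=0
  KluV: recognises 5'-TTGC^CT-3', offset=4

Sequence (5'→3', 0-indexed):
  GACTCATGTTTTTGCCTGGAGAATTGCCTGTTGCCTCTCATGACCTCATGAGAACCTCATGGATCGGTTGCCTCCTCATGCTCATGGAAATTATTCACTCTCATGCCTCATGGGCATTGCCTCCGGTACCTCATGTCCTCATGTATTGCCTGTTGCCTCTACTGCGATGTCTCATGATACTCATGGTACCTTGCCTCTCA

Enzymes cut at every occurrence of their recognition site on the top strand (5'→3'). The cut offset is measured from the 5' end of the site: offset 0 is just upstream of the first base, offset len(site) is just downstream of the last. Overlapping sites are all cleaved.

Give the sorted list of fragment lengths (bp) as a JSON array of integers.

Scan for sites:
  TgoV CTCATG/0: at [2, 36, 44, 55, 74, 80, 99, 106, 129, 137, 170, 179] ⇒ [2, 36, 44, 55, 74, 80, 99, 106, 129, 137, 170, 179]
  KluV TTGCCT/4: at [11, 23, 30, 67, 116, 145, 152, 190] ⇒ [15, 27, 34, 71, 120, 149, 156, 194]

All cut coordinates (distinct, sorted): [2, 15, 27, 34, 36, 44, 55, 71, 74, 80, 99, 106, 120, 129, 137, 149, 156, 170, 179, 194]

Fragment lengths:
  2→15: 13 bp
  15→27: 12 bp
  27→34: 7 bp
  34→36: 2 bp
  36→44: 8 bp
  44→55: 11 bp
  55→71: 16 bp
  71→74: 3 bp
  74→80: 6 bp
  80→99: 19 bp
  99→106: 7 bp
  106→120: 14 bp
  120→129: 9 bp
  129→137: 8 bp
  137→149: 12 bp
  149→156: 7 bp
  156→170: 14 bp
  170→179: 9 bp
  179→194: 15 bp
  194→2 (wrap): 200-194+2 = 8 bp

[2,3,6,7,7,7,8,8,8,9,9,11,12,12,13,14,14,15,16,19]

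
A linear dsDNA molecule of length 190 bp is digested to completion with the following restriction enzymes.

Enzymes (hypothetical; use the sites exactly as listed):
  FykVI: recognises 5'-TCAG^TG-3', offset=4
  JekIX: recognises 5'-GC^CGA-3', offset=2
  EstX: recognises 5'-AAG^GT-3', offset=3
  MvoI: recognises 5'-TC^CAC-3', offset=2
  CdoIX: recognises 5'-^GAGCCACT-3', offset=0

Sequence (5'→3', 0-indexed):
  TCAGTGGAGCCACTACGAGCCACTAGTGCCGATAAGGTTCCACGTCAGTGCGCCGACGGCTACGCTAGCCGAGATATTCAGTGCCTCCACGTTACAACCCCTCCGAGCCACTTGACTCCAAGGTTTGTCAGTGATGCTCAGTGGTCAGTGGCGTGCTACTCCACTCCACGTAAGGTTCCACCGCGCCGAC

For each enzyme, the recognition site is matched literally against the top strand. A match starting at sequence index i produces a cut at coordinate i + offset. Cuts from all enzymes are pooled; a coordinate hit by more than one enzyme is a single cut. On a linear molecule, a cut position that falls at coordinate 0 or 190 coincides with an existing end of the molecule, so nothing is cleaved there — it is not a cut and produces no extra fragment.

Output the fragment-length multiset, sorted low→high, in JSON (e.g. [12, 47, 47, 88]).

Per-enzyme occurrences:
  FykVI (TCAGTG, off=4): starts [0, 44, 77, 127, 137, 144] → cuts [4, 48, 81, 131, 141, 148]
  JekIX (GCCGA, off=2): starts [27, 51, 67, 184] → cuts [29, 53, 69, 186]
  EstX (AAGGT, off=3): starts [33, 119, 171] → cuts [36, 122, 174]
  MvoI (TCCAC, off=2): starts [38, 85, 159, 164, 176] → cuts [40, 87, 161, 166, 178]
  CdoIX (GAGCCACT, off=0): starts [6, 16, 104] → cuts [6, 16, 104]

Pooled cuts: [4, 6, 16, 29, 36, 40, 48, 53, 69, 81, 87, 104, 122, 131, 141, 148, 161, 166, 174, 178, 186]

Fragments:
  [0,4): 4 bp
  [4,6): 2 bp
  [6,16): 10 bp
  [16,29): 13 bp
  [29,36): 7 bp
  [36,40): 4 bp
  [40,48): 8 bp
  [48,53): 5 bp
  [53,69): 16 bp
  [69,81): 12 bp
  [81,87): 6 bp
  [87,104): 17 bp
  [104,122): 18 bp
  [122,131): 9 bp
  [131,141): 10 bp
  [141,148): 7 bp
  [148,161): 13 bp
  [161,166): 5 bp
  [166,174): 8 bp
  [174,178): 4 bp
  [178,186): 8 bp
  [186,190): 4 bp

[2,4,4,4,4,5,5,6,7,7,8,8,8,9,10,10,12,13,13,16,17,18]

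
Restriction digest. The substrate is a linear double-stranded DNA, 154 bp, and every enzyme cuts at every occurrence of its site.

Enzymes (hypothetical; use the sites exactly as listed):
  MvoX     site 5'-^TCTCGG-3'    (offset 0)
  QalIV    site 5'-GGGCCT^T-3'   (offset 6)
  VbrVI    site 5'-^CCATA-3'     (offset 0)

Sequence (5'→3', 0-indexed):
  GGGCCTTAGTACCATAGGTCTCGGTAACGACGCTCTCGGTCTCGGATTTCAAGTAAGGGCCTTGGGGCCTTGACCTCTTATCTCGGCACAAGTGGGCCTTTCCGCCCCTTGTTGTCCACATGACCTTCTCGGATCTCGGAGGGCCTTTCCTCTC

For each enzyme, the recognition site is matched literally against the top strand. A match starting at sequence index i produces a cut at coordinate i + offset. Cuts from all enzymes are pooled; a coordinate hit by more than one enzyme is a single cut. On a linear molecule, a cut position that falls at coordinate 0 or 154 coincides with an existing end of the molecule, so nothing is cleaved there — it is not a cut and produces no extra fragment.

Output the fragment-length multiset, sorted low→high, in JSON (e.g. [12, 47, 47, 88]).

[5,6,6,7,7,8,8,10,13,15,19,23,27]

Scan for sites:
  MvoX TCTCGG/0: at [18, 33, 39, 80, 126, 133] ⇒ [18, 33, 39, 80, 126, 133]
  QalIV GGGCCTT/6: at [0, 56, 64, 93, 140] ⇒ [6, 62, 70, 99, 146]
  VbrVI CCATA/0: at [11] ⇒ [11]

All cut coordinates (distinct, sorted): [6, 11, 18, 33, 39, 62, 70, 80, 99, 126, 133, 146]

Fragments:
  [0,6): 6 bp
  [6,11): 5 bp
  [11,18): 7 bp
  [18,33): 15 bp
  [33,39): 6 bp
  [39,62): 23 bp
  [62,70): 8 bp
  [70,80): 10 bp
  [80,99): 19 bp
  [99,126): 27 bp
  [126,133): 7 bp
  [133,146): 13 bp
  [146,154): 8 bp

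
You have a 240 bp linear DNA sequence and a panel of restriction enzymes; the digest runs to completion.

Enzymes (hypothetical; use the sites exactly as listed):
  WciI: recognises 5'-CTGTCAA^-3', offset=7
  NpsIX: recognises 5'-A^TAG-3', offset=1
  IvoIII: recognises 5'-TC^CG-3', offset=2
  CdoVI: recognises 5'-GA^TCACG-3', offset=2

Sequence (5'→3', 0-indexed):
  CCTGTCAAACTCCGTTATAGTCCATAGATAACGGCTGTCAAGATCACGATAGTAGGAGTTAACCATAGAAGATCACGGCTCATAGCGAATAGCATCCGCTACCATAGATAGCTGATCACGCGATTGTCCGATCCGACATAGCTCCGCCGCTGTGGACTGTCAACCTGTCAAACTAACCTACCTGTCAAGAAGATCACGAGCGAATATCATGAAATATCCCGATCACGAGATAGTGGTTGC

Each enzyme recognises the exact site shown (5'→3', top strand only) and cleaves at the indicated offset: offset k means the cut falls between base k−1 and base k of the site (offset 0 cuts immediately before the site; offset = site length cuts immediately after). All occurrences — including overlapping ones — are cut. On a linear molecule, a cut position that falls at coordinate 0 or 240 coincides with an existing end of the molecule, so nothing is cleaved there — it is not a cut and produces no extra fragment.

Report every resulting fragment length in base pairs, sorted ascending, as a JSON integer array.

Scan for sites:
  WciI (CTGTCAA, off=7): starts [1, 34, 156, 164, 181] → cuts [8, 41, 163, 171, 188]
  NpsIX (ATAG, off=1): starts [16, 23, 48, 64, 81, 88, 103, 107, 137, 229] → cuts [17, 24, 49, 65, 82, 89, 104, 108, 138, 230]
  IvoIII (TCCG, off=2): starts [10, 94, 126, 131, 142] → cuts [12, 96, 128, 133, 144]
  CdoVI (GATCACG, off=2): starts [41, 70, 113, 191, 220] → cuts [43, 72, 115, 193, 222]

Pooled cuts: [8, 12, 17, 24, 41, 43, 49, 65, 72, 82, 89, 96, 104, 108, 115, 128, 133, 138, 144, 163, 171, 188, 193, 222, 230]

Fragment lengths:
  [0,8): 8 bp
  [8,12): 4 bp
  [12,17): 5 bp
  [17,24): 7 bp
  [24,41): 17 bp
  [41,43): 2 bp
  [43,49): 6 bp
  [49,65): 16 bp
  [65,72): 7 bp
  [72,82): 10 bp
  [82,89): 7 bp
  [89,96): 7 bp
  [96,104): 8 bp
  [104,108): 4 bp
  [108,115): 7 bp
  [115,128): 13 bp
  [128,133): 5 bp
  [133,138): 5 bp
  [138,144): 6 bp
  [144,163): 19 bp
  [163,171): 8 bp
  [171,188): 17 bp
  [188,193): 5 bp
  [193,222): 29 bp
  [222,230): 8 bp
  [230,240): 10 bp

[2,4,4,5,5,5,5,6,6,7,7,7,7,7,8,8,8,8,10,10,13,16,17,17,19,29]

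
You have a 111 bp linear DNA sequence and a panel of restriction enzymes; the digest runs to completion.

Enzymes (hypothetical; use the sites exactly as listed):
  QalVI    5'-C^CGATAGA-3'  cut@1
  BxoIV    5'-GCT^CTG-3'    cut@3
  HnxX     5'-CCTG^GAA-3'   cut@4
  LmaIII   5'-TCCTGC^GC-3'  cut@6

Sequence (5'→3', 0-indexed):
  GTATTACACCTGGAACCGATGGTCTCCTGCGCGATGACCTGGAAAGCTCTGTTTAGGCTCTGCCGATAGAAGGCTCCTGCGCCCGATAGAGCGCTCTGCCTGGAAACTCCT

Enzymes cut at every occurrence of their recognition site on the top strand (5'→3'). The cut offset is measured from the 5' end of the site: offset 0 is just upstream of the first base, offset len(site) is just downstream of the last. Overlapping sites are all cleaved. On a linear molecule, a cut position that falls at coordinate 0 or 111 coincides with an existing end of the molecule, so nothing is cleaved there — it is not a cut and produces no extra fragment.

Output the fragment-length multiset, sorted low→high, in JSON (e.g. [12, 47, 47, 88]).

Per-enzyme occurrences:
  QalVI (CCGATAGA, off=1): starts [62, 82] → cuts [63, 83]
  BxoIV (GCTCTG, off=3): starts [45, 56, 92] → cuts [48, 59, 95]
  HnxX (CCTGGAA, off=4): starts [8, 37, 98] → cuts [12, 41, 102]
  LmaIII (TCCTGCGC, off=6): starts [24, 74] → cuts [30, 80]

All cut coordinates (distinct, sorted): [12, 30, 41, 48, 59, 63, 80, 83, 95, 102]

Fragment lengths:
  [0,12): 12 bp
  [12,30): 18 bp
  [30,41): 11 bp
  [41,48): 7 bp
  [48,59): 11 bp
  [59,63): 4 bp
  [63,80): 17 bp
  [80,83): 3 bp
  [83,95): 12 bp
  [95,102): 7 bp
  [102,111): 9 bp

[3,4,7,7,9,11,11,12,12,17,18]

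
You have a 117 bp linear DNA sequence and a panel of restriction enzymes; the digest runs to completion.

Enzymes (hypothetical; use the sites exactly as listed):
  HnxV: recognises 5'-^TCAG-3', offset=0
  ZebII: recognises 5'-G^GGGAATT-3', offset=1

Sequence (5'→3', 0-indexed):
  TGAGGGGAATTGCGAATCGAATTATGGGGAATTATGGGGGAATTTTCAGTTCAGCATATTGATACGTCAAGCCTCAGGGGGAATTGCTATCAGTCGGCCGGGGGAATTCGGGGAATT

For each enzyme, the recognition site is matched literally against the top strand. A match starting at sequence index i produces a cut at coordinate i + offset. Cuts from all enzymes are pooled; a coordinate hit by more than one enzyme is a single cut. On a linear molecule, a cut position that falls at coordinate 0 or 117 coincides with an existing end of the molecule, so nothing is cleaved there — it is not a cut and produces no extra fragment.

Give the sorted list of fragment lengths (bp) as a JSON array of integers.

[4,5,5,7,8,9,11,11,12,22,23]

Scan for sites:
  HnxV (TCAG, off=0): starts [45, 50, 73, 89] → cuts [45, 50, 73, 89]
  ZebII (GGGGAATT, off=1): starts [3, 25, 36, 77, 100, 109] → cuts [4, 26, 37, 78, 101, 110]

All cut coordinates (distinct, sorted): [4, 26, 37, 45, 50, 73, 78, 89, 101, 110]

Fragments:
  [0,4): 4 bp
  [4,26): 22 bp
  [26,37): 11 bp
  [37,45): 8 bp
  [45,50): 5 bp
  [50,73): 23 bp
  [73,78): 5 bp
  [78,89): 11 bp
  [89,101): 12 bp
  [101,110): 9 bp
  [110,117): 7 bp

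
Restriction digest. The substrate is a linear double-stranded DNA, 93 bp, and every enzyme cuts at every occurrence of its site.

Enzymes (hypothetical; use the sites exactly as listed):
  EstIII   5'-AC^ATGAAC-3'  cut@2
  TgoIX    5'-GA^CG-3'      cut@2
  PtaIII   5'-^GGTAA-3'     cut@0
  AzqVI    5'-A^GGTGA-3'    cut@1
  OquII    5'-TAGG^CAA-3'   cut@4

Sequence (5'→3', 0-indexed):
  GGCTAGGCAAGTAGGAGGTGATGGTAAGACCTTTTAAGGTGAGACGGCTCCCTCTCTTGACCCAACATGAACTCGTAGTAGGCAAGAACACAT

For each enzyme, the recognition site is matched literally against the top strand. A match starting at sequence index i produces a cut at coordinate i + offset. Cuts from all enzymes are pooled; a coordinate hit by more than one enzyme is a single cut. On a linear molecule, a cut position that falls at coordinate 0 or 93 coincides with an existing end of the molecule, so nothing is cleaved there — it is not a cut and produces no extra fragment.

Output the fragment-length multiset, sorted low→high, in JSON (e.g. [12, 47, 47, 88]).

[6,7,7,9,11,15,16,22]

Site scan:
  EstIII ACATGAAC/2: at [64] ⇒ [66]
  TgoIX GACG/2: at [42] ⇒ [44]
  PtaIII GGTAA/0: at [22] ⇒ [22]
  AzqVI AGGTGA/1: at [15, 36] ⇒ [16, 37]
  OquII TAGGCAA/4: at [3, 78] ⇒ [7, 82]

Pooled cuts: [7, 16, 22, 37, 44, 66, 82]

Fragments:
  [0,7): 7 bp
  [7,16): 9 bp
  [16,22): 6 bp
  [22,37): 15 bp
  [37,44): 7 bp
  [44,66): 22 bp
  [66,82): 16 bp
  [82,93): 11 bp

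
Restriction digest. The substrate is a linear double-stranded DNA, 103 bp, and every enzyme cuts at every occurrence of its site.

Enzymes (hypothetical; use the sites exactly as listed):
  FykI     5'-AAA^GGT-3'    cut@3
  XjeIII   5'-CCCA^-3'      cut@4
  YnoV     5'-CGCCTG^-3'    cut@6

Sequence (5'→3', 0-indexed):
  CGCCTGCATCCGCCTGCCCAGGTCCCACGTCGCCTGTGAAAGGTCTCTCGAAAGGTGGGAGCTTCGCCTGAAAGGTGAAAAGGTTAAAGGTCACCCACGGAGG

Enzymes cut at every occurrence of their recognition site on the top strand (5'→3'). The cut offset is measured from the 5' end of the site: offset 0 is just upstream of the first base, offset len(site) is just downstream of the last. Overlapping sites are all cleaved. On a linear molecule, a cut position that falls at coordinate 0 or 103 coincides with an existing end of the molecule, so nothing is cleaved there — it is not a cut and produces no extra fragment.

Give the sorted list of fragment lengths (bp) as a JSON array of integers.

Scan for sites:
  FykI (AAAGGT, off=3): starts [38, 50, 70, 78, 85] → cuts [41, 53, 73, 81, 88]
  XjeIII (CCCA, off=4): starts [16, 23, 93] → cuts [20, 27, 97]
  YnoV (CGCCTG, off=6): starts [0, 10, 30, 64] → cuts [6, 16, 36, 70]

All cut coordinates (distinct, sorted): [6, 16, 20, 27, 36, 41, 53, 70, 73, 81, 88, 97]

Fragment lengths:
  [0,6): 6 bp
  [6,16): 10 bp
  [16,20): 4 bp
  [20,27): 7 bp
  [27,36): 9 bp
  [36,41): 5 bp
  [41,53): 12 bp
  [53,70): 17 bp
  [70,73): 3 bp
  [73,81): 8 bp
  [81,88): 7 bp
  [88,97): 9 bp
  [97,103): 6 bp

[3,4,5,6,6,7,7,8,9,9,10,12,17]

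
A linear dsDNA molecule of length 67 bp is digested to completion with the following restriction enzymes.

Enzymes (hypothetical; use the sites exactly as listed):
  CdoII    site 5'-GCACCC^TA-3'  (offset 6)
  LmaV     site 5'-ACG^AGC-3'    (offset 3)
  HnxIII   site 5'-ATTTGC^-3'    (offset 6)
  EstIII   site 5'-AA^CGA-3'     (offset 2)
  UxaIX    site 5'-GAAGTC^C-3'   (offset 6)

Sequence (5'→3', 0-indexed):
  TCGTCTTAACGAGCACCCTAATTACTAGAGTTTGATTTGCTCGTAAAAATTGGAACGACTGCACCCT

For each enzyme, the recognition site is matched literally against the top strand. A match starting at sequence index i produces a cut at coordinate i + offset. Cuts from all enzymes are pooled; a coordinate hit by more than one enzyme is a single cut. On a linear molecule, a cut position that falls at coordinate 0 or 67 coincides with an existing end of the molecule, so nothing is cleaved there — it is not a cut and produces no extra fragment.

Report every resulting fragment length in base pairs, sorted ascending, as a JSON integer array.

[2,7,9,12,15,22]

Per-enzyme occurrences:
  CdoII (GCACCCTA, off=6): starts [12] → cuts [18]
  LmaV (ACGAGC, off=3): starts [8] → cuts [11]
  HnxIII (ATTTGC, off=6): starts [34] → cuts [40]
  EstIII (AACGA, off=2): starts [7, 53] → cuts [9, 55]
  UxaIX (GAAGTCC, off=6): no sites

Pooled cuts: [9, 11, 18, 40, 55]

Fragments:
  [0,9): 9 bp
  [9,11): 2 bp
  [11,18): 7 bp
  [18,40): 22 bp
  [40,55): 15 bp
  [55,67): 12 bp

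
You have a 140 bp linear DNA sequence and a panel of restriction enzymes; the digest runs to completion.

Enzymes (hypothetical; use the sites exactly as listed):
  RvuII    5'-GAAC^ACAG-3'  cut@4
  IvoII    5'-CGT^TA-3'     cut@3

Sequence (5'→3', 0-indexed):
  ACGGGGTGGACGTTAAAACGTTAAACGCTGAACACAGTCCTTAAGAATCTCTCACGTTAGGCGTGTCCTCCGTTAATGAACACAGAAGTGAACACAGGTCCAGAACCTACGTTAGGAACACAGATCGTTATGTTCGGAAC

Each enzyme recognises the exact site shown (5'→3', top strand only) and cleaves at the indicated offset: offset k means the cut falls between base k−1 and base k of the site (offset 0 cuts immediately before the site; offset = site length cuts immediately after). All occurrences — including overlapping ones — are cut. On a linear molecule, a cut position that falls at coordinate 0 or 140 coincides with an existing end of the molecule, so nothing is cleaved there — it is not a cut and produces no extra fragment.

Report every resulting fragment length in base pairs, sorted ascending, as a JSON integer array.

Scan for sites:
  RvuII GAACACAG/4: at [29, 77, 89, 115] ⇒ [33, 81, 93, 119]
  IvoII CGTTA/3: at [10, 18, 54, 70, 109, 125] ⇒ [13, 21, 57, 73, 112, 128]

Pooled cuts: [13, 21, 33, 57, 73, 81, 93, 112, 119, 128]

Fragments:
  [0,13): 13 bp
  [13,21): 8 bp
  [21,33): 12 bp
  [33,57): 24 bp
  [57,73): 16 bp
  [73,81): 8 bp
  [81,93): 12 bp
  [93,112): 19 bp
  [112,119): 7 bp
  [119,128): 9 bp
  [128,140): 12 bp

[7,8,8,9,12,12,12,13,16,19,24]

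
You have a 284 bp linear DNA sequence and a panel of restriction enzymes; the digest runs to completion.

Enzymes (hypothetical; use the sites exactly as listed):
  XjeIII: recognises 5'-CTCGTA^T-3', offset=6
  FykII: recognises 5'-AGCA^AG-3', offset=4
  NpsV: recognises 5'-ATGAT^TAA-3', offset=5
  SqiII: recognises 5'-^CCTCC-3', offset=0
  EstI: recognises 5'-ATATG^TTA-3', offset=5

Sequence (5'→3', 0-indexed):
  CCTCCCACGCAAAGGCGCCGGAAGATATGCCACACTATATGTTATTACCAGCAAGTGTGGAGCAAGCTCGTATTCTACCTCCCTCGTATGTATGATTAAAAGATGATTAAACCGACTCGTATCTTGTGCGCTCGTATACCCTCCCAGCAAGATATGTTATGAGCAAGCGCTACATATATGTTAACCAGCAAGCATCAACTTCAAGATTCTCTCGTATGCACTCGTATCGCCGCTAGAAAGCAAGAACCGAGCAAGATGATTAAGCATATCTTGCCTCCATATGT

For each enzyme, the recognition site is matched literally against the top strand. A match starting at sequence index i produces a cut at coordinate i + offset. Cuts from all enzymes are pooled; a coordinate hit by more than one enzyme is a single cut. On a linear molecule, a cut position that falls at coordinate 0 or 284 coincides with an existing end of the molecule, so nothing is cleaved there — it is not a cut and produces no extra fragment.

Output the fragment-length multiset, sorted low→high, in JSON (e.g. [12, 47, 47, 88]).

[3,5,7,7,8,8,9,10,10,10,11,11,11,11,11,12,13,14,15,15,16,26,41]

Site scan:
  XjeIII CTCGTAT/6: at [66, 82, 115, 130, 210, 220] ⇒ [72, 88, 121, 136, 216, 226]
  FykII AGCAAG/4: at [49, 60, 145, 161, 186, 238, 249] ⇒ [53, 64, 149, 165, 190, 242, 253]
  NpsV ATGATTAA/5: at [91, 102, 255] ⇒ [96, 107, 260]
  SqiII CCTCC/0: at [0, 77, 139, 273] ⇒ [77, 139, 273] (position 0 is a terminus of the linear molecule — no cut)
  EstI ATATGTTA/5: at [36, 151, 175] ⇒ [41, 156, 180]

Pooled cuts: [41, 53, 64, 72, 77, 88, 96, 107, 121, 136, 139, 149, 156, 165, 180, 190, 216, 226, 242, 253, 260, 273]

Fragments:
  [0,41): 41 bp
  [41,53): 12 bp
  [53,64): 11 bp
  [64,72): 8 bp
  [72,77): 5 bp
  [77,88): 11 bp
  [88,96): 8 bp
  [96,107): 11 bp
  [107,121): 14 bp
  [121,136): 15 bp
  [136,139): 3 bp
  [139,149): 10 bp
  [149,156): 7 bp
  [156,165): 9 bp
  [165,180): 15 bp
  [180,190): 10 bp
  [190,216): 26 bp
  [216,226): 10 bp
  [226,242): 16 bp
  [242,253): 11 bp
  [253,260): 7 bp
  [260,273): 13 bp
  [273,284): 11 bp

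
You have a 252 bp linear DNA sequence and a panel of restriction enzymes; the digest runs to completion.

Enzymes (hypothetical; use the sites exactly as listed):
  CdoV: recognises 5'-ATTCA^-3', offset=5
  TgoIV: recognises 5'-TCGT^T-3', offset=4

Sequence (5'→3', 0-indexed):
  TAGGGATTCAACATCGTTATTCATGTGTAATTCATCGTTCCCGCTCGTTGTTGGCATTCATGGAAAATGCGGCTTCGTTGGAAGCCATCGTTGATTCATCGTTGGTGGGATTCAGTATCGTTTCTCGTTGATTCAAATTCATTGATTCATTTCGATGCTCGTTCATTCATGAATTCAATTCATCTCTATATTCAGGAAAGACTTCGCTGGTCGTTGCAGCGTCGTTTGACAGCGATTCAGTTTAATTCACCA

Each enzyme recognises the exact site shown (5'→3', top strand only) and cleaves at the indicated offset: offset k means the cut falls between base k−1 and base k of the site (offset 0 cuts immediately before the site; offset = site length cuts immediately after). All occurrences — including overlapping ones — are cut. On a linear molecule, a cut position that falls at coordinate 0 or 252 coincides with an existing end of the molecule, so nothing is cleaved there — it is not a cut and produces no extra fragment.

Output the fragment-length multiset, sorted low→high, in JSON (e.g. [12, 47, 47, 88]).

Per-enzyme occurrences:
  CdoV (ATTCA, off=5): starts [5, 18, 29, 55, 93, 109, 130, 136, 144, 164, 172, 177, 189, 234, 244] → cuts [10, 23, 34, 60, 98, 114, 135, 141, 149, 169, 177, 182, 194, 239, 249]
  TgoIV (TCGTT, off=4): starts [13, 34, 44, 74, 87, 98, 117, 124, 158, 210, 221] → cuts [17, 38, 48, 78, 91, 102, 121, 128, 162, 214, 225]

All cut coordinates (distinct, sorted): [10, 17, 23, 34, 38, 48, 60, 78, 91, 98, 102, 114, 121, 128, 135, 141, 149, 162, 169, 177, 182, 194, 214, 225, 239, 249]

Fragments:
  [0,10): 10 bp
  [10,17): 7 bp
  [17,23): 6 bp
  [23,34): 11 bp
  [34,38): 4 bp
  [38,48): 10 bp
  [48,60): 12 bp
  [60,78): 18 bp
  [78,91): 13 bp
  [91,98): 7 bp
  [98,102): 4 bp
  [102,114): 12 bp
  [114,121): 7 bp
  [121,128): 7 bp
  [128,135): 7 bp
  [135,141): 6 bp
  [141,149): 8 bp
  [149,162): 13 bp
  [162,169): 7 bp
  [169,177): 8 bp
  [177,182): 5 bp
  [182,194): 12 bp
  [194,214): 20 bp
  [214,225): 11 bp
  [225,239): 14 bp
  [239,249): 10 bp
  [249,252): 3 bp

[3,4,4,5,6,6,7,7,7,7,7,7,8,8,10,10,10,11,11,12,12,12,13,13,14,18,20]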